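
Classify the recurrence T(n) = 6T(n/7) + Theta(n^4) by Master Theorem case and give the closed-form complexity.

Master Theorem for T(n) = 6T(n/7) + O(n^4):

a = 6, b = 7, c = 4
log_b(a) = log_7(6) = 0.9208

Case 3: c = 4 > log_7(6) = 0.9208
T(n) = O(n^4) = O(n^4)

For T(n) = 6T(n/7) + O(n^4): log_7(6) = 0.9208. This is Case 3 of the Master Theorem (c > log_b(a), work dominated by root), giving O(n^4).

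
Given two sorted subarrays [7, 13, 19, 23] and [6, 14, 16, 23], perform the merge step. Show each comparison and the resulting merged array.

Merging process:

Compare 7 vs 6: take 6 from right. Merged: [6]
Compare 7 vs 14: take 7 from left. Merged: [6, 7]
Compare 13 vs 14: take 13 from left. Merged: [6, 7, 13]
Compare 19 vs 14: take 14 from right. Merged: [6, 7, 13, 14]
Compare 19 vs 16: take 16 from right. Merged: [6, 7, 13, 14, 16]
Compare 19 vs 23: take 19 from left. Merged: [6, 7, 13, 14, 16, 19]
Compare 23 vs 23: take 23 from left. Merged: [6, 7, 13, 14, 16, 19, 23]
Append remaining from right: [23]. Merged: [6, 7, 13, 14, 16, 19, 23, 23]

Final merged array: [6, 7, 13, 14, 16, 19, 23, 23]
Total comparisons: 7

The merged array is [6, 7, 13, 14, 16, 19, 23, 23], requiring 7 comparisons. The merge step runs in O(n) time where n is the total number of elements.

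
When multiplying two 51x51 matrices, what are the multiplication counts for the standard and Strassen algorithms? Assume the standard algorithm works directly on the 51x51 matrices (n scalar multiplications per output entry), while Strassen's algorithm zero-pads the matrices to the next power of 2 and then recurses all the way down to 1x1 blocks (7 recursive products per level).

Matrix multiplication for 51x51 matrices:

Strassen's algorithm requires power-of-2 dimensions. Pad 51x51 to 64x64 (next power of 2).

Standard algorithm: 51^3 = 132651 multiplications
Strassen's algorithm: 7^(log2(64)) = 7^6 = 117649 multiplications
Savings: 132651 - 117649 = 15002 multiplications

Standard: 132651 multiplications (51^3). Strassen: 117649 multiplications (7^6, after padding to 64x64). Strassen reduces 8 recursive multiplications to 7 at each level.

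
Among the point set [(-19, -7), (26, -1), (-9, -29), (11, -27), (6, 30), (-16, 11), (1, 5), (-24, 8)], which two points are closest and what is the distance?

Computing all pairwise distances among 8 points:

d((-19, -7), (26, -1)) = 45.3982
d((-19, -7), (-9, -29)) = 24.1661
d((-19, -7), (11, -27)) = 36.0555
d((-19, -7), (6, 30)) = 44.6542
d((-19, -7), (-16, 11)) = 18.2483
d((-19, -7), (1, 5)) = 23.3238
d((-19, -7), (-24, 8)) = 15.8114
d((26, -1), (-9, -29)) = 44.8219
d((26, -1), (11, -27)) = 30.0167
d((26, -1), (6, 30)) = 36.8917
d((26, -1), (-16, 11)) = 43.6807
d((26, -1), (1, 5)) = 25.7099
d((26, -1), (-24, 8)) = 50.8035
d((-9, -29), (11, -27)) = 20.0998
d((-9, -29), (6, 30)) = 60.8769
d((-9, -29), (-16, 11)) = 40.6079
d((-9, -29), (1, 5)) = 35.4401
d((-9, -29), (-24, 8)) = 39.9249
d((11, -27), (6, 30)) = 57.2189
d((11, -27), (-16, 11)) = 46.6154
d((11, -27), (1, 5)) = 33.5261
d((11, -27), (-24, 8)) = 49.4975
d((6, 30), (-16, 11)) = 29.0689
d((6, 30), (1, 5)) = 25.4951
d((6, 30), (-24, 8)) = 37.2022
d((-16, 11), (1, 5)) = 18.0278
d((-16, 11), (-24, 8)) = 8.544 <-- minimum
d((1, 5), (-24, 8)) = 25.1794

Closest pair: (-16, 11) and (-24, 8) with distance 8.544

The closest pair is (-16, 11) and (-24, 8) with Euclidean distance 8.544. For 8 points, brute-force pairwise comparison is shown above. For large n, the divide-and-conquer algorithm (sort by x, recurse on halves, check the dividing strip) achieves O(n log n).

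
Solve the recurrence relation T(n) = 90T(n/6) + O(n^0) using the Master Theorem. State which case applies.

Master Theorem for T(n) = 90T(n/6) + O(n^0):

a = 90, b = 6, c = 0
log_b(a) = log_6(90) = 2.5114

Case 1: c = 0 < log_6(90) = 2.5114
T(n) = O(n^(log_6 90))

For T(n) = 90T(n/6) + O(n^0): log_6(90) = 2.5114. This is Case 1 of the Master Theorem (c < log_b(a), work dominated by leaves), giving O(n^(log_6 90)).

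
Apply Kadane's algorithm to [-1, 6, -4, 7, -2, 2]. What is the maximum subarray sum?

Using Kadane's algorithm on [-1, 6, -4, 7, -2, 2]:

Scanning through the array:
Position 1 (value 6): max_ending_here = 6, max_so_far = 6
Position 2 (value -4): max_ending_here = 2, max_so_far = 6
Position 3 (value 7): max_ending_here = 9, max_so_far = 9
Position 4 (value -2): max_ending_here = 7, max_so_far = 9
Position 5 (value 2): max_ending_here = 9, max_so_far = 9

Maximum subarray: [6, -4, 7]
Maximum sum: 9

The maximum subarray is [6, -4, 7] with sum 9. This subarray runs from index 1 to index 3.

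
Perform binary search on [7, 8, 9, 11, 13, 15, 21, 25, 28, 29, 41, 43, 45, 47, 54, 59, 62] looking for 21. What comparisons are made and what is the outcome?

Binary search for 21 in [7, 8, 9, 11, 13, 15, 21, 25, 28, 29, 41, 43, 45, 47, 54, 59, 62]:

lo=0, hi=16, mid=8, arr[mid]=28 -> 28 > 21, search left half
lo=0, hi=7, mid=3, arr[mid]=11 -> 11 < 21, search right half
lo=4, hi=7, mid=5, arr[mid]=15 -> 15 < 21, search right half
lo=6, hi=7, mid=6, arr[mid]=21 -> Found target at index 6!

Binary search finds 21 at index 6 after 4 comparisons. The search repeatedly halves the search space by comparing with the middle element.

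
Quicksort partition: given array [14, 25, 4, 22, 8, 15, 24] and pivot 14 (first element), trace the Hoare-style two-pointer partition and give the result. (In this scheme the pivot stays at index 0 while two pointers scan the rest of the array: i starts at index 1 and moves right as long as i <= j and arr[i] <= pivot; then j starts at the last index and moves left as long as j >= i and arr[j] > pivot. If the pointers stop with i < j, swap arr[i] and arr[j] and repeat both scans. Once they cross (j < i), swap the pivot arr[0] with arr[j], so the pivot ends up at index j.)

Hoare-style two-pointer partition with pivot = 14:

Initial array: [14, 25, 4, 22, 8, 15, 24]

Pointers start at i = 1, j = 6.
i stops at index 1 (arr[1]=25 > 14), j stops at index 4 (arr[4]=8 <= 14): swap arr[1] and arr[4], array becomes [14, 8, 4, 22, 25, 15, 24]
i ends at 3, j ends at 2: the pointers have crossed (j < i), so scanning stops.

Swap pivot arr[0] with arr[2] to place pivot at position 2: [4, 8, 14, 22, 25, 15, 24]
Pivot position: 2

After partitioning with pivot 14, the array becomes [4, 8, 14, 22, 25, 15, 24]. The pivot is placed at index 2. All elements to the left of the pivot are <= 14, and all elements to the right are > 14.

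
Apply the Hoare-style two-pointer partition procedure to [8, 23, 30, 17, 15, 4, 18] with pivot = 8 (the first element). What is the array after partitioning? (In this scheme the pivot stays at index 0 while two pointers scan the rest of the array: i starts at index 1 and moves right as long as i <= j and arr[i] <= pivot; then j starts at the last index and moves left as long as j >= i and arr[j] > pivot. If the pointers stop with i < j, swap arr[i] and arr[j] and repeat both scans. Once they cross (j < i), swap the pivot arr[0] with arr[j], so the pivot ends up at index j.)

Hoare-style two-pointer partition with pivot = 8:

Initial array: [8, 23, 30, 17, 15, 4, 18]

Pointers start at i = 1, j = 6.
i stops at index 1 (arr[1]=23 > 8), j stops at index 5 (arr[5]=4 <= 8): swap arr[1] and arr[5], array becomes [8, 4, 30, 17, 15, 23, 18]
i ends at 2, j ends at 1: the pointers have crossed (j < i), so scanning stops.

Swap pivot arr[0] with arr[1] to place pivot at position 1: [4, 8, 30, 17, 15, 23, 18]
Pivot position: 1

After partitioning with pivot 8, the array becomes [4, 8, 30, 17, 15, 23, 18]. The pivot is placed at index 1. All elements to the left of the pivot are <= 8, and all elements to the right are > 8.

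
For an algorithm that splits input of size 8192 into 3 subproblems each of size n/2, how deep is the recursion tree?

For divide and conquer with division factor 2:

Problem sizes at each level:
Level 0: 8192
Level 1: 4096
Level 2: 2048
Level 3: 1024
Level 4: 512
Level 5: 256
Level 6: 128
Level 7: 64
Level 8: 32
Level 9: 16
Level 10: 8
Level 11: 4
Level 12: 2
Level 13: 1

The root is level 0 and the size-1 base case is level 13 (the tree spans levels 0 through 13, i.e. 14 levels counting the root), so the depth is the number of divisions: log_2(8192) = 13

The recursion tree depth is log_2(8192) = 13. At each level, the problem size is divided by 2, so it takes 13 divisions to reduce to a base case of size 1. The algorithm makes 3 recursive calls at each level.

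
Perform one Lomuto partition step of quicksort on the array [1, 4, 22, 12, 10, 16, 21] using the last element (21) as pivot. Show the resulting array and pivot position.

Lomuto partition with pivot = 21:

Initial array: [1, 4, 22, 12, 10, 16, 21]

arr[0]=1 <= 21: swap with position 0, array becomes [1, 4, 22, 12, 10, 16, 21]
arr[1]=4 <= 21: swap with position 1, array becomes [1, 4, 22, 12, 10, 16, 21]
arr[2]=22 > 21: no swap
arr[3]=12 <= 21: swap with position 2, array becomes [1, 4, 12, 22, 10, 16, 21]
arr[4]=10 <= 21: swap with position 3, array becomes [1, 4, 12, 10, 22, 16, 21]
arr[5]=16 <= 21: swap with position 4, array becomes [1, 4, 12, 10, 16, 22, 21]

Place pivot at position 5: [1, 4, 12, 10, 16, 21, 22]
Pivot position: 5

After partitioning with pivot 21, the array becomes [1, 4, 12, 10, 16, 21, 22]. The pivot is placed at index 5. All elements to the left of the pivot are <= 21, and all elements to the right are > 21.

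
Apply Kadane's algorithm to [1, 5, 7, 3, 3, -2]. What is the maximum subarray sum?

Using Kadane's algorithm on [1, 5, 7, 3, 3, -2]:

Scanning through the array:
Position 1 (value 5): max_ending_here = 6, max_so_far = 6
Position 2 (value 7): max_ending_here = 13, max_so_far = 13
Position 3 (value 3): max_ending_here = 16, max_so_far = 16
Position 4 (value 3): max_ending_here = 19, max_so_far = 19
Position 5 (value -2): max_ending_here = 17, max_so_far = 19

Maximum subarray: [1, 5, 7, 3, 3]
Maximum sum: 19

The maximum subarray is [1, 5, 7, 3, 3] with sum 19. This subarray runs from index 0 to index 4.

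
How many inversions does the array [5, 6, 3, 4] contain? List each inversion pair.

Finding inversions in [5, 6, 3, 4]:

(0, 2): arr[0]=5 > arr[2]=3
(0, 3): arr[0]=5 > arr[3]=4
(1, 2): arr[1]=6 > arr[2]=3
(1, 3): arr[1]=6 > arr[3]=4

Total inversions: 4

The array has 4 inversion(s): (0,2), (0,3), (1,2), (1,3). Each pair (i,j) satisfies i < j and arr[i] > arr[j].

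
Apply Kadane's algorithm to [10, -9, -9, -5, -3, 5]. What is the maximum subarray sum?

Using Kadane's algorithm on [10, -9, -9, -5, -3, 5]:

Scanning through the array:
Position 1 (value -9): max_ending_here = 1, max_so_far = 10
Position 2 (value -9): max_ending_here = -8, max_so_far = 10
Position 3 (value -5): max_ending_here = -5, max_so_far = 10
Position 4 (value -3): max_ending_here = -3, max_so_far = 10
Position 5 (value 5): max_ending_here = 5, max_so_far = 10

Maximum subarray: [10]
Maximum sum: 10

The maximum subarray is [10] with sum 10. This subarray runs from index 0 to index 0.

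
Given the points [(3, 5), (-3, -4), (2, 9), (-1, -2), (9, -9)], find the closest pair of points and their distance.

Computing all pairwise distances among 5 points:

d((3, 5), (-3, -4)) = 10.8167
d((3, 5), (2, 9)) = 4.1231
d((3, 5), (-1, -2)) = 8.0623
d((3, 5), (9, -9)) = 15.2315
d((-3, -4), (2, 9)) = 13.9284
d((-3, -4), (-1, -2)) = 2.8284 <-- minimum
d((-3, -4), (9, -9)) = 13.0
d((2, 9), (-1, -2)) = 11.4018
d((2, 9), (9, -9)) = 19.3132
d((-1, -2), (9, -9)) = 12.2066

Closest pair: (-3, -4) and (-1, -2) with distance 2.8284

The closest pair is (-3, -4) and (-1, -2) with Euclidean distance 2.8284. For 5 points, brute-force pairwise comparison is shown above. For large n, the divide-and-conquer algorithm (sort by x, recurse on halves, check the dividing strip) achieves O(n log n).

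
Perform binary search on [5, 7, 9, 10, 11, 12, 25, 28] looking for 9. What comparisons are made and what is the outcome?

Binary search for 9 in [5, 7, 9, 10, 11, 12, 25, 28]:

lo=0, hi=7, mid=3, arr[mid]=10 -> 10 > 9, search left half
lo=0, hi=2, mid=1, arr[mid]=7 -> 7 < 9, search right half
lo=2, hi=2, mid=2, arr[mid]=9 -> Found target at index 2!

Binary search finds 9 at index 2 after 3 comparisons. The search repeatedly halves the search space by comparing with the middle element.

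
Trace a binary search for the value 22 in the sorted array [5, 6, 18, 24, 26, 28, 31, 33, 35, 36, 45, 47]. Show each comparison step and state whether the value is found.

Binary search for 22 in [5, 6, 18, 24, 26, 28, 31, 33, 35, 36, 45, 47]:

lo=0, hi=11, mid=5, arr[mid]=28 -> 28 > 22, search left half
lo=0, hi=4, mid=2, arr[mid]=18 -> 18 < 22, search right half
lo=3, hi=4, mid=3, arr[mid]=24 -> 24 > 22, search left half
lo=3 > hi=2, target 22 not found

Binary search determines that 22 is not in the array after 3 comparisons. The search space was exhausted without finding the target.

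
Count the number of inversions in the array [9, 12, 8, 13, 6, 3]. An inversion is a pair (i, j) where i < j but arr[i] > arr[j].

Finding inversions in [9, 12, 8, 13, 6, 3]:

(0, 2): arr[0]=9 > arr[2]=8
(0, 4): arr[0]=9 > arr[4]=6
(0, 5): arr[0]=9 > arr[5]=3
(1, 2): arr[1]=12 > arr[2]=8
(1, 4): arr[1]=12 > arr[4]=6
(1, 5): arr[1]=12 > arr[5]=3
(2, 4): arr[2]=8 > arr[4]=6
(2, 5): arr[2]=8 > arr[5]=3
(3, 4): arr[3]=13 > arr[4]=6
(3, 5): arr[3]=13 > arr[5]=3
(4, 5): arr[4]=6 > arr[5]=3

Total inversions: 11

The array has 11 inversion(s): (0,2), (0,4), (0,5), (1,2), (1,4), (1,5), (2,4), (2,5), (3,4), (3,5), (4,5). Each pair (i,j) satisfies i < j and arr[i] > arr[j].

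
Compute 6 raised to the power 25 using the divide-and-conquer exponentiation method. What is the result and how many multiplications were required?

Computing 6^25 by squaring (build up from 6^1; each line after the first costs one multiplication):

6^1 = 6
6^2 = (6^1)^2 = 6^2 = 36
6^3 = 6 * 6^2 = 6 * 36 = 216
6^6 = (6^3)^2 = 216^2 = 46656
6^12 = (6^6)^2 = 46656^2 = 2176782336
6^24 = (6^12)^2 = 2176782336^2 = 4738381338321616896
6^25 = 6 * 6^24 = 6 * 4738381338321616896 = 28430288029929701376

Result: 28430288029929701376
Multiplications needed: 6 (6 lines after 6^1)

6^25 = 28430288029929701376. Using exponentiation by squaring, this requires 6 multiplications. The key idea: if the exponent is even, square the half-power; if odd, multiply by the base once.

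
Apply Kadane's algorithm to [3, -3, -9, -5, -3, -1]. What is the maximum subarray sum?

Using Kadane's algorithm on [3, -3, -9, -5, -3, -1]:

Scanning through the array:
Position 1 (value -3): max_ending_here = 0, max_so_far = 3
Position 2 (value -9): max_ending_here = -9, max_so_far = 3
Position 3 (value -5): max_ending_here = -5, max_so_far = 3
Position 4 (value -3): max_ending_here = -3, max_so_far = 3
Position 5 (value -1): max_ending_here = -1, max_so_far = 3

Maximum subarray: [3]
Maximum sum: 3

The maximum subarray is [3] with sum 3. This subarray runs from index 0 to index 0.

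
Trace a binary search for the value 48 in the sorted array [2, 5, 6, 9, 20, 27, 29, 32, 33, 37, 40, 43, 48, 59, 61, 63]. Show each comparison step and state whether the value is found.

Binary search for 48 in [2, 5, 6, 9, 20, 27, 29, 32, 33, 37, 40, 43, 48, 59, 61, 63]:

lo=0, hi=15, mid=7, arr[mid]=32 -> 32 < 48, search right half
lo=8, hi=15, mid=11, arr[mid]=43 -> 43 < 48, search right half
lo=12, hi=15, mid=13, arr[mid]=59 -> 59 > 48, search left half
lo=12, hi=12, mid=12, arr[mid]=48 -> Found target at index 12!

Binary search finds 48 at index 12 after 4 comparisons. The search repeatedly halves the search space by comparing with the middle element.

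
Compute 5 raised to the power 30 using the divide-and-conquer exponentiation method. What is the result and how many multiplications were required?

Computing 5^30 by squaring (build up from 5^1; each line after the first costs one multiplication):

5^1 = 5
5^2 = (5^1)^2 = 5^2 = 25
5^3 = 5 * 5^2 = 5 * 25 = 125
5^6 = (5^3)^2 = 125^2 = 15625
5^7 = 5 * 5^6 = 5 * 15625 = 78125
5^14 = (5^7)^2 = 78125^2 = 6103515625
5^15 = 5 * 5^14 = 5 * 6103515625 = 30517578125
5^30 = (5^15)^2 = 30517578125^2 = 931322574615478515625

Result: 931322574615478515625
Multiplications needed: 7 (7 lines after 5^1)

5^30 = 931322574615478515625. Using exponentiation by squaring, this requires 7 multiplications. The key idea: if the exponent is even, square the half-power; if odd, multiply by the base once.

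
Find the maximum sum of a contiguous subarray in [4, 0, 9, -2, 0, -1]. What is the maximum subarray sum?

Using Kadane's algorithm on [4, 0, 9, -2, 0, -1]:

Scanning through the array:
Position 1 (value 0): max_ending_here = 4, max_so_far = 4
Position 2 (value 9): max_ending_here = 13, max_so_far = 13
Position 3 (value -2): max_ending_here = 11, max_so_far = 13
Position 4 (value 0): max_ending_here = 11, max_so_far = 13
Position 5 (value -1): max_ending_here = 10, max_so_far = 13

Maximum subarray: [4, 0, 9]
Maximum sum: 13

The maximum subarray is [4, 0, 9] with sum 13. This subarray runs from index 0 to index 2.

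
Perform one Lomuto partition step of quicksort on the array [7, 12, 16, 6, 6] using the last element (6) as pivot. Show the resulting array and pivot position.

Lomuto partition with pivot = 6:

Initial array: [7, 12, 16, 6, 6]

arr[0]=7 > 6: no swap
arr[1]=12 > 6: no swap
arr[2]=16 > 6: no swap
arr[3]=6 <= 6: swap with position 0, array becomes [6, 12, 16, 7, 6]

Place pivot at position 1: [6, 6, 16, 7, 12]
Pivot position: 1

After partitioning with pivot 6, the array becomes [6, 6, 16, 7, 12]. The pivot is placed at index 1. All elements to the left of the pivot are <= 6, and all elements to the right are > 6.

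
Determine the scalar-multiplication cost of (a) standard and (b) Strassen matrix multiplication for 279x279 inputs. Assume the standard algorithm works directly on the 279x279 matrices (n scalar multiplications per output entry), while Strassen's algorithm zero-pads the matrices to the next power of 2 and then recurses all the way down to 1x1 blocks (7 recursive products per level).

Matrix multiplication for 279x279 matrices:

Strassen's algorithm requires power-of-2 dimensions. Pad 279x279 to 512x512 (next power of 2).

Standard algorithm: 279^3 = 21717639 multiplications
Strassen's algorithm: 7^(log2(512)) = 7^9 = 40353607 multiplications
Difference: 21717639 - 40353607 = -18635968 (Strassen uses MORE here due to padding overhead — for small or just-over-power-of-2 n, padding can outweigh the per-level savings)

Standard: 21717639 multiplications (279^3). Strassen: 40353607 multiplications (7^9, after padding to 512x512). Strassen reduces 8 recursive multiplications to 7 at each level.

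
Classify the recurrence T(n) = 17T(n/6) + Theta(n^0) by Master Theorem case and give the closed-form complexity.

Master Theorem for T(n) = 17T(n/6) + O(n^0):

a = 17, b = 6, c = 0
log_b(a) = log_6(17) = 1.5812

Case 1: c = 0 < log_6(17) = 1.5812
T(n) = O(n^(log_6 17))

For T(n) = 17T(n/6) + O(n^0): log_6(17) = 1.5812. This is Case 1 of the Master Theorem (c < log_b(a), work dominated by leaves), giving O(n^(log_6 17)).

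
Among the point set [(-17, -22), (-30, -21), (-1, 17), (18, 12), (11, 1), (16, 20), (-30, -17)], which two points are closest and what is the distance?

Computing all pairwise distances among 7 points:

d((-17, -22), (-30, -21)) = 13.0384
d((-17, -22), (-1, 17)) = 42.1545
d((-17, -22), (18, 12)) = 48.7955
d((-17, -22), (11, 1)) = 36.2353
d((-17, -22), (16, 20)) = 53.4135
d((-17, -22), (-30, -17)) = 13.9284
d((-30, -21), (-1, 17)) = 47.8017
d((-30, -21), (18, 12)) = 58.2495
d((-30, -21), (11, 1)) = 46.5296
d((-30, -21), (16, 20)) = 61.6198
d((-30, -21), (-30, -17)) = 4.0 <-- minimum
d((-1, 17), (18, 12)) = 19.6469
d((-1, 17), (11, 1)) = 20.0
d((-1, 17), (16, 20)) = 17.2627
d((-1, 17), (-30, -17)) = 44.6878
d((18, 12), (11, 1)) = 13.0384
d((18, 12), (16, 20)) = 8.2462
d((18, 12), (-30, -17)) = 56.0803
d((11, 1), (16, 20)) = 19.6469
d((11, 1), (-30, -17)) = 44.7772
d((16, 20), (-30, -17)) = 59.0339

Closest pair: (-30, -21) and (-30, -17) with distance 4.0

The closest pair is (-30, -21) and (-30, -17) with Euclidean distance 4.0. For 7 points, brute-force pairwise comparison is shown above. For large n, the divide-and-conquer algorithm (sort by x, recurse on halves, check the dividing strip) achieves O(n log n).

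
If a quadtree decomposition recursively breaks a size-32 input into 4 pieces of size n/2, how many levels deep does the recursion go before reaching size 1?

For divide and conquer with division factor 2:

Problem sizes at each level:
Level 0: 32
Level 1: 16
Level 2: 8
Level 3: 4
Level 4: 2
Level 5: 1

The root is level 0 and the size-1 base case is level 5 (the tree spans levels 0 through 5, i.e. 6 levels counting the root), so the depth is the number of divisions: log_2(32) = 5

The recursion tree depth is log_2(32) = 5. At each level, the problem size is divided by 2, so it takes 5 divisions to reduce to a base case of size 1. The algorithm makes 4 recursive calls at each level.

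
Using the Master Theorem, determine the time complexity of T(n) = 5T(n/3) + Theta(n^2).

Master Theorem for T(n) = 5T(n/3) + O(n^2):

a = 5, b = 3, c = 2
log_b(a) = log_3(5) = 1.4650

Case 3: c = 2 > log_3(5) = 1.4650
T(n) = O(n^2) = O(n^2)

For T(n) = 5T(n/3) + O(n^2): log_3(5) = 1.4650. This is Case 3 of the Master Theorem (c > log_b(a), work dominated by root), giving O(n^2).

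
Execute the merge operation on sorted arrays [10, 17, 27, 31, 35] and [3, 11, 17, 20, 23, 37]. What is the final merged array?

Merging process:

Compare 10 vs 3: take 3 from right. Merged: [3]
Compare 10 vs 11: take 10 from left. Merged: [3, 10]
Compare 17 vs 11: take 11 from right. Merged: [3, 10, 11]
Compare 17 vs 17: take 17 from left. Merged: [3, 10, 11, 17]
Compare 27 vs 17: take 17 from right. Merged: [3, 10, 11, 17, 17]
Compare 27 vs 20: take 20 from right. Merged: [3, 10, 11, 17, 17, 20]
Compare 27 vs 23: take 23 from right. Merged: [3, 10, 11, 17, 17, 20, 23]
Compare 27 vs 37: take 27 from left. Merged: [3, 10, 11, 17, 17, 20, 23, 27]
Compare 31 vs 37: take 31 from left. Merged: [3, 10, 11, 17, 17, 20, 23, 27, 31]
Compare 35 vs 37: take 35 from left. Merged: [3, 10, 11, 17, 17, 20, 23, 27, 31, 35]
Append remaining from right: [37]. Merged: [3, 10, 11, 17, 17, 20, 23, 27, 31, 35, 37]

Final merged array: [3, 10, 11, 17, 17, 20, 23, 27, 31, 35, 37]
Total comparisons: 10

The merged array is [3, 10, 11, 17, 17, 20, 23, 27, 31, 35, 37], requiring 10 comparisons. The merge step runs in O(n) time where n is the total number of elements.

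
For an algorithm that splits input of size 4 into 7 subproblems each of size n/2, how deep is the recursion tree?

For divide and conquer with division factor 2:

Problem sizes at each level:
Level 0: 4
Level 1: 2
Level 2: 1

The root is level 0 and the size-1 base case is level 2 (the tree spans levels 0 through 2, i.e. 3 levels counting the root), so the depth is the number of divisions: log_2(4) = 2

The recursion tree depth is log_2(4) = 2. At each level, the problem size is divided by 2, so it takes 2 divisions to reduce to a base case of size 1. The algorithm makes 7 recursive calls at each level.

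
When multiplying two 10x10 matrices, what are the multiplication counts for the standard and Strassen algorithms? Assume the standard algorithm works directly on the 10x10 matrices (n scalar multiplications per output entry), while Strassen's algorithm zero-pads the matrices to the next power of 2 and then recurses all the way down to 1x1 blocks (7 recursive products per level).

Matrix multiplication for 10x10 matrices:

Strassen's algorithm requires power-of-2 dimensions. Pad 10x10 to 16x16 (next power of 2).

Standard algorithm: 10^3 = 1000 multiplications
Strassen's algorithm: 7^(log2(16)) = 7^4 = 2401 multiplications
Difference: 1000 - 2401 = -1401 (Strassen uses MORE here due to padding overhead — for small or just-over-power-of-2 n, padding can outweigh the per-level savings)

Standard: 1000 multiplications (10^3). Strassen: 2401 multiplications (7^4, after padding to 16x16). Strassen reduces 8 recursive multiplications to 7 at each level.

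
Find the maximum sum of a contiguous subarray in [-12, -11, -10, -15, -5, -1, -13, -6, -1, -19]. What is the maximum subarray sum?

Using Kadane's algorithm on [-12, -11, -10, -15, -5, -1, -13, -6, -1, -19]:

Scanning through the array:
Position 1 (value -11): max_ending_here = -11, max_so_far = -11
Position 2 (value -10): max_ending_here = -10, max_so_far = -10
Position 3 (value -15): max_ending_here = -15, max_so_far = -10
Position 4 (value -5): max_ending_here = -5, max_so_far = -5
Position 5 (value -1): max_ending_here = -1, max_so_far = -1
Position 6 (value -13): max_ending_here = -13, max_so_far = -1
Position 7 (value -6): max_ending_here = -6, max_so_far = -1
Position 8 (value -1): max_ending_here = -1, max_so_far = -1
Position 9 (value -19): max_ending_here = -19, max_so_far = -1

Maximum subarray: [-1]
Maximum sum: -1

The maximum subarray is [-1] with sum -1. This subarray runs from index 5 to index 5.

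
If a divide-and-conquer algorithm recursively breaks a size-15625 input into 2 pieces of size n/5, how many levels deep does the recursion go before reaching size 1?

For divide and conquer with division factor 5:

Problem sizes at each level:
Level 0: 15625
Level 1: 3125
Level 2: 625
Level 3: 125
Level 4: 25
Level 5: 5
Level 6: 1

The root is level 0 and the size-1 base case is level 6 (the tree spans levels 0 through 6, i.e. 7 levels counting the root), so the depth is the number of divisions: log_5(15625) = 6

The recursion tree depth is log_5(15625) = 6. At each level, the problem size is divided by 5, so it takes 6 divisions to reduce to a base case of size 1. The algorithm makes 2 recursive calls at each level.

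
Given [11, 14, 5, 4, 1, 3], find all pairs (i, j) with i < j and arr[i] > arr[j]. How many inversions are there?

Finding inversions in [11, 14, 5, 4, 1, 3]:

(0, 2): arr[0]=11 > arr[2]=5
(0, 3): arr[0]=11 > arr[3]=4
(0, 4): arr[0]=11 > arr[4]=1
(0, 5): arr[0]=11 > arr[5]=3
(1, 2): arr[1]=14 > arr[2]=5
(1, 3): arr[1]=14 > arr[3]=4
(1, 4): arr[1]=14 > arr[4]=1
(1, 5): arr[1]=14 > arr[5]=3
(2, 3): arr[2]=5 > arr[3]=4
(2, 4): arr[2]=5 > arr[4]=1
(2, 5): arr[2]=5 > arr[5]=3
(3, 4): arr[3]=4 > arr[4]=1
(3, 5): arr[3]=4 > arr[5]=3

Total inversions: 13

The array has 13 inversion(s): (0,2), (0,3), (0,4), (0,5), (1,2), (1,3), (1,4), (1,5), (2,3), (2,4), (2,5), (3,4), (3,5). Each pair (i,j) satisfies i < j and arr[i] > arr[j].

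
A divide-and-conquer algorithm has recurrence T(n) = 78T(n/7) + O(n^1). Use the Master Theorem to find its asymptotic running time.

Master Theorem for T(n) = 78T(n/7) + O(n^1):

a = 78, b = 7, c = 1
log_b(a) = log_7(78) = 2.2389

Case 1: c = 1 < log_7(78) = 2.2389
T(n) = O(n^(log_7 78))

For T(n) = 78T(n/7) + O(n^1): log_7(78) = 2.2389. This is Case 1 of the Master Theorem (c < log_b(a), work dominated by leaves), giving O(n^(log_7 78)).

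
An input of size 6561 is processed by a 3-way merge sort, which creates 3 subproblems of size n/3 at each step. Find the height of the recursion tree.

For divide and conquer with division factor 3:

Problem sizes at each level:
Level 0: 6561
Level 1: 2187
Level 2: 729
Level 3: 243
Level 4: 81
Level 5: 27
Level 6: 9
Level 7: 3
Level 8: 1

The root is level 0 and the size-1 base case is level 8 (the tree spans levels 0 through 8, i.e. 9 levels counting the root), so the depth is the number of divisions: log_3(6561) = 8

The recursion tree depth is log_3(6561) = 8. At each level, the problem size is divided by 3, so it takes 8 divisions to reduce to a base case of size 1. The algorithm makes 3 recursive calls at each level.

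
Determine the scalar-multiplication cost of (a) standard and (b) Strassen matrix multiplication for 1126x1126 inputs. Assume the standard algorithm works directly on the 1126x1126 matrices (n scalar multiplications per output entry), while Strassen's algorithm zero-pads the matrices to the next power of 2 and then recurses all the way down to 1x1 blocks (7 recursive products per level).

Matrix multiplication for 1126x1126 matrices:

Strassen's algorithm requires power-of-2 dimensions. Pad 1126x1126 to 2048x2048 (next power of 2).

Standard algorithm: 1126^3 = 1427628376 multiplications
Strassen's algorithm: 7^(log2(2048)) = 7^11 = 1977326743 multiplications
Difference: 1427628376 - 1977326743 = -549698367 (Strassen uses MORE here due to padding overhead — for small or just-over-power-of-2 n, padding can outweigh the per-level savings)

Standard: 1427628376 multiplications (1126^3). Strassen: 1977326743 multiplications (7^11, after padding to 2048x2048). Strassen reduces 8 recursive multiplications to 7 at each level.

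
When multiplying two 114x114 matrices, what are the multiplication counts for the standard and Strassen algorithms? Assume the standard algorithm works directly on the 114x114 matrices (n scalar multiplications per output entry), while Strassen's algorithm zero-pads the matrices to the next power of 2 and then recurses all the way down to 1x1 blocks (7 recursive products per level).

Matrix multiplication for 114x114 matrices:

Strassen's algorithm requires power-of-2 dimensions. Pad 114x114 to 128x128 (next power of 2).

Standard algorithm: 114^3 = 1481544 multiplications
Strassen's algorithm: 7^(log2(128)) = 7^7 = 823543 multiplications
Savings: 1481544 - 823543 = 658001 multiplications

Standard: 1481544 multiplications (114^3). Strassen: 823543 multiplications (7^7, after padding to 128x128). Strassen reduces 8 recursive multiplications to 7 at each level.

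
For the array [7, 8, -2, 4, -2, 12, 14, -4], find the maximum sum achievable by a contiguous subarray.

Using Kadane's algorithm on [7, 8, -2, 4, -2, 12, 14, -4]:

Scanning through the array:
Position 1 (value 8): max_ending_here = 15, max_so_far = 15
Position 2 (value -2): max_ending_here = 13, max_so_far = 15
Position 3 (value 4): max_ending_here = 17, max_so_far = 17
Position 4 (value -2): max_ending_here = 15, max_so_far = 17
Position 5 (value 12): max_ending_here = 27, max_so_far = 27
Position 6 (value 14): max_ending_here = 41, max_so_far = 41
Position 7 (value -4): max_ending_here = 37, max_so_far = 41

Maximum subarray: [7, 8, -2, 4, -2, 12, 14]
Maximum sum: 41

The maximum subarray is [7, 8, -2, 4, -2, 12, 14] with sum 41. This subarray runs from index 0 to index 6.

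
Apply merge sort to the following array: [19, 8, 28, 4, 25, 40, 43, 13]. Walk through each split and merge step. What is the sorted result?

Merge sort trace:

Split: [19, 8, 28, 4, 25, 40, 43, 13] -> [19, 8, 28, 4] and [25, 40, 43, 13]
  Split: [19, 8, 28, 4] -> [19, 8] and [28, 4]
    Split: [19, 8] -> [19] and [8]
    Merge: [19] + [8] -> [8, 19]
    Split: [28, 4] -> [28] and [4]
    Merge: [28] + [4] -> [4, 28]
  Merge: [8, 19] + [4, 28] -> [4, 8, 19, 28]
  Split: [25, 40, 43, 13] -> [25, 40] and [43, 13]
    Split: [25, 40] -> [25] and [40]
    Merge: [25] + [40] -> [25, 40]
    Split: [43, 13] -> [43] and [13]
    Merge: [43] + [13] -> [13, 43]
  Merge: [25, 40] + [13, 43] -> [13, 25, 40, 43]
Merge: [4, 8, 19, 28] + [13, 25, 40, 43] -> [4, 8, 13, 19, 25, 28, 40, 43]

Final sorted array: [4, 8, 13, 19, 25, 28, 40, 43]

The merge sort proceeds by recursively splitting the array and merging sorted halves.
After all merges, the sorted array is [4, 8, 13, 19, 25, 28, 40, 43].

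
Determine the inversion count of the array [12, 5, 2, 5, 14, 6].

Finding inversions in [12, 5, 2, 5, 14, 6]:

(0, 1): arr[0]=12 > arr[1]=5
(0, 2): arr[0]=12 > arr[2]=2
(0, 3): arr[0]=12 > arr[3]=5
(0, 5): arr[0]=12 > arr[5]=6
(1, 2): arr[1]=5 > arr[2]=2
(4, 5): arr[4]=14 > arr[5]=6

Total inversions: 6

The array has 6 inversion(s): (0,1), (0,2), (0,3), (0,5), (1,2), (4,5). Each pair (i,j) satisfies i < j and arr[i] > arr[j].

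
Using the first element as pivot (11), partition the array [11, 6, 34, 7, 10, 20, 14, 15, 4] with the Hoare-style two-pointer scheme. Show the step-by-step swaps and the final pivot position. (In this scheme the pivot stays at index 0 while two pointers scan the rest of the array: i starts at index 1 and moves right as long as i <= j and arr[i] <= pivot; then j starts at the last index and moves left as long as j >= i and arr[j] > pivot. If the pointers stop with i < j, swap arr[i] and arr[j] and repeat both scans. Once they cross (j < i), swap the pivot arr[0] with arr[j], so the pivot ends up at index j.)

Hoare-style two-pointer partition with pivot = 11:

Initial array: [11, 6, 34, 7, 10, 20, 14, 15, 4]

Pointers start at i = 1, j = 8.
i stops at index 2 (arr[2]=34 > 11), j stops at index 8 (arr[8]=4 <= 11): swap arr[2] and arr[8], array becomes [11, 6, 4, 7, 10, 20, 14, 15, 34]
i ends at 5, j ends at 4: the pointers have crossed (j < i), so scanning stops.

Swap pivot arr[0] with arr[4] to place pivot at position 4: [10, 6, 4, 7, 11, 20, 14, 15, 34]
Pivot position: 4

After partitioning with pivot 11, the array becomes [10, 6, 4, 7, 11, 20, 14, 15, 34]. The pivot is placed at index 4. All elements to the left of the pivot are <= 11, and all elements to the right are > 11.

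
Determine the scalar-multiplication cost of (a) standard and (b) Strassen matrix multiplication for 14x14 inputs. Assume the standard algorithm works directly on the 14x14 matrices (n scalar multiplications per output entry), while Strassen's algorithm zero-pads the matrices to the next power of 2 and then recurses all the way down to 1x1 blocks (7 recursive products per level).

Matrix multiplication for 14x14 matrices:

Strassen's algorithm requires power-of-2 dimensions. Pad 14x14 to 16x16 (next power of 2).

Standard algorithm: 14^3 = 2744 multiplications
Strassen's algorithm: 7^(log2(16)) = 7^4 = 2401 multiplications
Savings: 2744 - 2401 = 343 multiplications

Standard: 2744 multiplications (14^3). Strassen: 2401 multiplications (7^4, after padding to 16x16). Strassen reduces 8 recursive multiplications to 7 at each level.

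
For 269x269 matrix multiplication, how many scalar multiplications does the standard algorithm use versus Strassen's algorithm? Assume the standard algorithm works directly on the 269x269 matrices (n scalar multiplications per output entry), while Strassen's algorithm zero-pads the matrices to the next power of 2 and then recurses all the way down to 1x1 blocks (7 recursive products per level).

Matrix multiplication for 269x269 matrices:

Strassen's algorithm requires power-of-2 dimensions. Pad 269x269 to 512x512 (next power of 2).

Standard algorithm: 269^3 = 19465109 multiplications
Strassen's algorithm: 7^(log2(512)) = 7^9 = 40353607 multiplications
Difference: 19465109 - 40353607 = -20888498 (Strassen uses MORE here due to padding overhead — for small or just-over-power-of-2 n, padding can outweigh the per-level savings)

Standard: 19465109 multiplications (269^3). Strassen: 40353607 multiplications (7^9, after padding to 512x512). Strassen reduces 8 recursive multiplications to 7 at each level.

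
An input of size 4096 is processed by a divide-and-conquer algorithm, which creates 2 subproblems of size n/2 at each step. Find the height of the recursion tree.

For divide and conquer with division factor 2:

Problem sizes at each level:
Level 0: 4096
Level 1: 2048
Level 2: 1024
Level 3: 512
Level 4: 256
Level 5: 128
Level 6: 64
Level 7: 32
Level 8: 16
Level 9: 8
Level 10: 4
Level 11: 2
Level 12: 1

The root is level 0 and the size-1 base case is level 12 (the tree spans levels 0 through 12, i.e. 13 levels counting the root), so the depth is the number of divisions: log_2(4096) = 12

The recursion tree depth is log_2(4096) = 12. At each level, the problem size is divided by 2, so it takes 12 divisions to reduce to a base case of size 1. The algorithm makes 2 recursive calls at each level.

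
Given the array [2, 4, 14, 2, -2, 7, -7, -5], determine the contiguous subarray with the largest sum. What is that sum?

Using Kadane's algorithm on [2, 4, 14, 2, -2, 7, -7, -5]:

Scanning through the array:
Position 1 (value 4): max_ending_here = 6, max_so_far = 6
Position 2 (value 14): max_ending_here = 20, max_so_far = 20
Position 3 (value 2): max_ending_here = 22, max_so_far = 22
Position 4 (value -2): max_ending_here = 20, max_so_far = 22
Position 5 (value 7): max_ending_here = 27, max_so_far = 27
Position 6 (value -7): max_ending_here = 20, max_so_far = 27
Position 7 (value -5): max_ending_here = 15, max_so_far = 27

Maximum subarray: [2, 4, 14, 2, -2, 7]
Maximum sum: 27

The maximum subarray is [2, 4, 14, 2, -2, 7] with sum 27. This subarray runs from index 0 to index 5.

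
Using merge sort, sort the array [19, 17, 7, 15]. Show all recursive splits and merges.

Merge sort trace:

Split: [19, 17, 7, 15] -> [19, 17] and [7, 15]
  Split: [19, 17] -> [19] and [17]
  Merge: [19] + [17] -> [17, 19]
  Split: [7, 15] -> [7] and [15]
  Merge: [7] + [15] -> [7, 15]
Merge: [17, 19] + [7, 15] -> [7, 15, 17, 19]

Final sorted array: [7, 15, 17, 19]

The merge sort proceeds by recursively splitting the array and merging sorted halves.
After all merges, the sorted array is [7, 15, 17, 19].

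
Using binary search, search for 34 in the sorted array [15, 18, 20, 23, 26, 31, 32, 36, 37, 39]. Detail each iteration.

Binary search for 34 in [15, 18, 20, 23, 26, 31, 32, 36, 37, 39]:

lo=0, hi=9, mid=4, arr[mid]=26 -> 26 < 34, search right half
lo=5, hi=9, mid=7, arr[mid]=36 -> 36 > 34, search left half
lo=5, hi=6, mid=5, arr[mid]=31 -> 31 < 34, search right half
lo=6, hi=6, mid=6, arr[mid]=32 -> 32 < 34, search right half
lo=7 > hi=6, target 34 not found

Binary search determines that 34 is not in the array after 4 comparisons. The search space was exhausted without finding the target.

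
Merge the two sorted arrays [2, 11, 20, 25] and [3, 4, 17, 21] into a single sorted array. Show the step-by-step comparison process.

Merging process:

Compare 2 vs 3: take 2 from left. Merged: [2]
Compare 11 vs 3: take 3 from right. Merged: [2, 3]
Compare 11 vs 4: take 4 from right. Merged: [2, 3, 4]
Compare 11 vs 17: take 11 from left. Merged: [2, 3, 4, 11]
Compare 20 vs 17: take 17 from right. Merged: [2, 3, 4, 11, 17]
Compare 20 vs 21: take 20 from left. Merged: [2, 3, 4, 11, 17, 20]
Compare 25 vs 21: take 21 from right. Merged: [2, 3, 4, 11, 17, 20, 21]
Append remaining from left: [25]. Merged: [2, 3, 4, 11, 17, 20, 21, 25]

Final merged array: [2, 3, 4, 11, 17, 20, 21, 25]
Total comparisons: 7

The merged array is [2, 3, 4, 11, 17, 20, 21, 25], requiring 7 comparisons. The merge step runs in O(n) time where n is the total number of elements.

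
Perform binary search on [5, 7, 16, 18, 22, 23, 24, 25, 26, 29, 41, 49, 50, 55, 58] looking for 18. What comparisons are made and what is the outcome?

Binary search for 18 in [5, 7, 16, 18, 22, 23, 24, 25, 26, 29, 41, 49, 50, 55, 58]:

lo=0, hi=14, mid=7, arr[mid]=25 -> 25 > 18, search left half
lo=0, hi=6, mid=3, arr[mid]=18 -> Found target at index 3!

Binary search finds 18 at index 3 after 2 comparisons. The search repeatedly halves the search space by comparing with the middle element.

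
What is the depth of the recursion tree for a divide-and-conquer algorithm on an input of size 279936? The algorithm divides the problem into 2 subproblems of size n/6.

For divide and conquer with division factor 6:

Problem sizes at each level:
Level 0: 279936
Level 1: 46656
Level 2: 7776
Level 3: 1296
Level 4: 216
Level 5: 36
Level 6: 6
Level 7: 1

The root is level 0 and the size-1 base case is level 7 (the tree spans levels 0 through 7, i.e. 8 levels counting the root), so the depth is the number of divisions: log_6(279936) = 7

The recursion tree depth is log_6(279936) = 7. At each level, the problem size is divided by 6, so it takes 7 divisions to reduce to a base case of size 1. The algorithm makes 2 recursive calls at each level.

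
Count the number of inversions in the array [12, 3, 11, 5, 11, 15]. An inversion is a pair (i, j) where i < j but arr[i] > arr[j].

Finding inversions in [12, 3, 11, 5, 11, 15]:

(0, 1): arr[0]=12 > arr[1]=3
(0, 2): arr[0]=12 > arr[2]=11
(0, 3): arr[0]=12 > arr[3]=5
(0, 4): arr[0]=12 > arr[4]=11
(2, 3): arr[2]=11 > arr[3]=5

Total inversions: 5

The array has 5 inversion(s): (0,1), (0,2), (0,3), (0,4), (2,3). Each pair (i,j) satisfies i < j and arr[i] > arr[j].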